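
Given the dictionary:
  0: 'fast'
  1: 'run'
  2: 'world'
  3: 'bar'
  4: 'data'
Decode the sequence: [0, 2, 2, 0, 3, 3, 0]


Look up each index in the dictionary:
  0 -> 'fast'
  2 -> 'world'
  2 -> 'world'
  0 -> 'fast'
  3 -> 'bar'
  3 -> 'bar'
  0 -> 'fast'

Decoded: "fast world world fast bar bar fast"


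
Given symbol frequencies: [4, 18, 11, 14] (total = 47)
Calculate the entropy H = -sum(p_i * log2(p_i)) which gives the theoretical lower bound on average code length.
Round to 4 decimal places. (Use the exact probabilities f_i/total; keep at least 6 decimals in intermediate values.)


Per-symbol terms -p_i * log2(p_i) with p_i = f_i/47:
  p = 4/47 = 0.085106: log2(p) = -3.554589, -p*log2(p) = 0.302518
  p = 18/47 = 0.382979: log2(p) = -1.384664, -p*log2(p) = 0.530297
  p = 11/47 = 0.234043: log2(p) = -2.095157, -p*log2(p) = 0.490356
  p = 14/47 = 0.297872: log2(p) = -1.747234, -p*log2(p) = 0.520453
H = 0.302518 + 0.530297 + 0.490356 + 0.520453 = 1.843624

H = 1.8436 bits/symbol


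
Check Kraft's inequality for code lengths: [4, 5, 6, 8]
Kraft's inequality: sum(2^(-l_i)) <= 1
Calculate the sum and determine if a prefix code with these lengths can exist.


Sum = 2^(-4) + 2^(-5) + 2^(-6) + 2^(-8)
    = 0.0625 + 0.03125 + 0.015625 + 0.00390625
    = 29/256 = 0.11328125
Since 0.11328125 <= 1, Kraft's inequality IS satisfied.
A prefix code with these lengths CAN exist.

Kraft sum = 0.11328125. Satisfied.


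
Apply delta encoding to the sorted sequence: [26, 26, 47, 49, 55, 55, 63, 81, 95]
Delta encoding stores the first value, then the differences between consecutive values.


First value: 26
Deltas:
  26 - 26 = 0
  47 - 26 = 21
  49 - 47 = 2
  55 - 49 = 6
  55 - 55 = 0
  63 - 55 = 8
  81 - 63 = 18
  95 - 81 = 14


Delta encoded: [26, 0, 21, 2, 6, 0, 8, 18, 14]


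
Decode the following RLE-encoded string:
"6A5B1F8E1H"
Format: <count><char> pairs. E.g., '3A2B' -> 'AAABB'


Expanding each <count><char> pair:
  6A -> 'AAAAAA'
  5B -> 'BBBBB'
  1F -> 'F'
  8E -> 'EEEEEEEE'
  1H -> 'H'

Decoded = AAAAAABBBBBFEEEEEEEEH


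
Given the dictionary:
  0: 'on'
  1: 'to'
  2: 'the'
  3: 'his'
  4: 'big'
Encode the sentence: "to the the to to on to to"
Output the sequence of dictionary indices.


Look up each word in the dictionary:
  'to' -> 1
  'the' -> 2
  'the' -> 2
  'to' -> 1
  'to' -> 1
  'on' -> 0
  'to' -> 1
  'to' -> 1

Encoded: [1, 2, 2, 1, 1, 0, 1, 1]


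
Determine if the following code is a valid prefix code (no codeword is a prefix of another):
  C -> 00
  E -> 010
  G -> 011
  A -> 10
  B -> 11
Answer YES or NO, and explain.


Checking each pair (does one codeword prefix another?):
  C='00' vs E='010': no prefix
  C='00' vs G='011': no prefix
  C='00' vs A='10': no prefix
  C='00' vs B='11': no prefix
  E='010' vs C='00': no prefix
  E='010' vs G='011': no prefix
  E='010' vs A='10': no prefix
  E='010' vs B='11': no prefix
  G='011' vs C='00': no prefix
  G='011' vs E='010': no prefix
  G='011' vs A='10': no prefix
  G='011' vs B='11': no prefix
  A='10' vs C='00': no prefix
  A='10' vs E='010': no prefix
  A='10' vs G='011': no prefix
  A='10' vs B='11': no prefix
  B='11' vs C='00': no prefix
  B='11' vs E='010': no prefix
  B='11' vs G='011': no prefix
  B='11' vs A='10': no prefix
No violation found over all pairs.

YES -- this is a valid prefix code. No codeword is a prefix of any other codeword.


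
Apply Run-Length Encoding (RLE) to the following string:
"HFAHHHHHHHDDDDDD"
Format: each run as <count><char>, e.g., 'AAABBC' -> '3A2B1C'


Scanning runs left to right:
  i=0: run of 'H' x 1 -> '1H'
  i=1: run of 'F' x 1 -> '1F'
  i=2: run of 'A' x 1 -> '1A'
  i=3: run of 'H' x 7 -> '7H'
  i=10: run of 'D' x 6 -> '6D'

RLE = 1H1F1A7H6D


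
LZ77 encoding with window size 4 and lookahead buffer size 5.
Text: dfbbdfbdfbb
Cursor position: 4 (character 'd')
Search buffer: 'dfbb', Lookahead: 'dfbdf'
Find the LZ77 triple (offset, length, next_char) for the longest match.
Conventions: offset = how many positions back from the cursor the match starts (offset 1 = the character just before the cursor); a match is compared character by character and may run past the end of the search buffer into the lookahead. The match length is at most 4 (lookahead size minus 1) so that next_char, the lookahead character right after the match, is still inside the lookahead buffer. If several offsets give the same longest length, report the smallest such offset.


Try each offset into the search buffer:
  offset=1 (pos 3, char 'b'): match length 0
  offset=2 (pos 2, char 'b'): match length 0
  offset=3 (pos 1, char 'f'): match length 0
  offset=4 (pos 0, char 'd'): match length 3
Longest match has length 3 at offset 4.
next_char = character at position 4 + 3 = 7 -> 'd'

Best match: offset=4, length=3 (matching 'dfb' starting at position 0)
LZ77 triple: (4, 3, 'd')


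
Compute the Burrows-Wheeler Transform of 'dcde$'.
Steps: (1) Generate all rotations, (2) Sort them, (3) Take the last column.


Rotations (sorted):
  0: $dcde -> last char: e
  1: cde$d -> last char: d
  2: dcde$ -> last char: $
  3: de$dc -> last char: c
  4: e$dcd -> last char: d


BWT = ed$cd


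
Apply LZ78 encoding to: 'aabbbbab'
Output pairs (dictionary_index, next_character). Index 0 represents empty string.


LZ78 encoding steps:
Dictionary: {0: ''}
Step 1: w='' (idx 0), next='a' -> output (0, 'a'), add 'a' as idx 1
Step 2: w='a' (idx 1), next='b' -> output (1, 'b'), add 'ab' as idx 2
Step 3: w='' (idx 0), next='b' -> output (0, 'b'), add 'b' as idx 3
Step 4: w='b' (idx 3), next='b' -> output (3, 'b'), add 'bb' as idx 4
Step 5: w='ab' (idx 2), end of input -> output (2, '')


Encoded: [(0, 'a'), (1, 'b'), (0, 'b'), (3, 'b'), (2, '')]


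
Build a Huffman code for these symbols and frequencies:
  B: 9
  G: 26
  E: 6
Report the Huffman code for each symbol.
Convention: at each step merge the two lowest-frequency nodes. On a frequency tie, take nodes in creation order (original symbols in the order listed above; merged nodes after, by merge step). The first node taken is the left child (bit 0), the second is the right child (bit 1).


Huffman tree construction:
Step 1: Merge E(6) + B(9) = 15
Step 2: Merge (E+B)(15) + G(26) = 41
Read each symbol's code off the tree from the root (left child = 0, right child = 1).

Codes:
  B: 01 (length 2)
  G: 1 (length 1)
  E: 00 (length 2)
Average code length: 56/41 = 1.3659 bits/symbol


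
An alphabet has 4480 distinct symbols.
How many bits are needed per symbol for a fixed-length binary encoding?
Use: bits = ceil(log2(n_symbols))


log2(4480) = 12.1293
Bracket: 2^12 = 4096 < 4480 <= 2^13 = 8192
So ceil(log2(4480)) = 13

bits = ceil(log2(4480)) = ceil(12.1293) = 13 bits


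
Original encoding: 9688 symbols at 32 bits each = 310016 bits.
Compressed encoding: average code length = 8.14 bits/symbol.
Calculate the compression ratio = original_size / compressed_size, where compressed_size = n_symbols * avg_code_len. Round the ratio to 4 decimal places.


original_size = n_symbols * orig_bits = 9688 * 32 = 310016 bits
compressed_size = n_symbols * avg_code_len = 9688 * 8.14 = 78860.32 bits
ratio = original_size / compressed_size = 310016 / 78860.32 = 3.9312

Compression ratio = 3.9312


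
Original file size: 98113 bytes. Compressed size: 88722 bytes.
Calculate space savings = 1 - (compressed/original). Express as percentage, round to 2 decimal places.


ratio = compressed/original = 88722/98113 = 0.904284
savings = 1 - ratio = 1 - 0.904284 = 0.095716
as a percentage: 0.095716 * 100 = 9.57%

Space savings = 1 - 88722/98113 = 9.57%


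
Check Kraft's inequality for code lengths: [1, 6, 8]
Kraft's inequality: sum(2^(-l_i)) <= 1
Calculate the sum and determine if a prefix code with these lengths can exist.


Sum = 2^(-1) + 2^(-6) + 2^(-8)
    = 0.5 + 0.015625 + 0.00390625
    = 133/256 = 0.51953125
Since 0.51953125 <= 1, Kraft's inequality IS satisfied.
A prefix code with these lengths CAN exist.

Kraft sum = 0.51953125. Satisfied.


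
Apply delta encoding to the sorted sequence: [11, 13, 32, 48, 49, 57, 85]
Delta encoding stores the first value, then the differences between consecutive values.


First value: 11
Deltas:
  13 - 11 = 2
  32 - 13 = 19
  48 - 32 = 16
  49 - 48 = 1
  57 - 49 = 8
  85 - 57 = 28


Delta encoded: [11, 2, 19, 16, 1, 8, 28]


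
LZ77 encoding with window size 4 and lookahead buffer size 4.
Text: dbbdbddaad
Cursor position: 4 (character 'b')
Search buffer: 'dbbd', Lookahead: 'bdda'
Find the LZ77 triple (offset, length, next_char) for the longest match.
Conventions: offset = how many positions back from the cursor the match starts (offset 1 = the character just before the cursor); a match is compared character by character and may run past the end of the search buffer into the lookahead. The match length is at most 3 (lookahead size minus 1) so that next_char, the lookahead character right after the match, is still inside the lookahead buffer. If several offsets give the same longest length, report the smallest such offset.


Try each offset into the search buffer:
  offset=1 (pos 3, char 'd'): match length 0
  offset=2 (pos 2, char 'b'): match length 2
  offset=3 (pos 1, char 'b'): match length 1
  offset=4 (pos 0, char 'd'): match length 0
Longest match has length 2 at offset 2.
next_char = character at position 4 + 2 = 6 -> 'd'

Best match: offset=2, length=2 (matching 'bd' starting at position 2)
LZ77 triple: (2, 2, 'd')


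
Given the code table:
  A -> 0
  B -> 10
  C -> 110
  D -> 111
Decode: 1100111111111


Decoding:
110 -> C
0 -> A
111 -> D
111 -> D
111 -> D


Result: CADDD


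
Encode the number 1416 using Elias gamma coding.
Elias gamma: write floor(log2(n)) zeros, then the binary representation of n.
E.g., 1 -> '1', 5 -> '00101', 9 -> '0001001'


num_bits = floor(log2(1416)) + 1 = 11
leading_zeros = num_bits - 1 = 10
binary(1416) = 10110001000

Elias gamma(1416) = '0000000000' + '10110001000' = 000000000010110001000 (21 bits)


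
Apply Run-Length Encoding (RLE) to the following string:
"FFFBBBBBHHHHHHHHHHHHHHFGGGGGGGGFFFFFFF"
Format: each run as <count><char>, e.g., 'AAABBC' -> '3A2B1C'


Scanning runs left to right:
  i=0: run of 'F' x 3 -> '3F'
  i=3: run of 'B' x 5 -> '5B'
  i=8: run of 'H' x 14 -> '14H'
  i=22: run of 'F' x 1 -> '1F'
  i=23: run of 'G' x 8 -> '8G'
  i=31: run of 'F' x 7 -> '7F'

RLE = 3F5B14H1F8G7F


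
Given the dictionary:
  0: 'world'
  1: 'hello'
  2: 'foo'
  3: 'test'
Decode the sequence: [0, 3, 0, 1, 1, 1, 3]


Look up each index in the dictionary:
  0 -> 'world'
  3 -> 'test'
  0 -> 'world'
  1 -> 'hello'
  1 -> 'hello'
  1 -> 'hello'
  3 -> 'test'

Decoded: "world test world hello hello hello test"


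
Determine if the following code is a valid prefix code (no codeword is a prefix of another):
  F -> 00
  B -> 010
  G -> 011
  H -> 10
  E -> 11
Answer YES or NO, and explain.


Checking each pair (does one codeword prefix another?):
  F='00' vs B='010': no prefix
  F='00' vs G='011': no prefix
  F='00' vs H='10': no prefix
  F='00' vs E='11': no prefix
  B='010' vs F='00': no prefix
  B='010' vs G='011': no prefix
  B='010' vs H='10': no prefix
  B='010' vs E='11': no prefix
  G='011' vs F='00': no prefix
  G='011' vs B='010': no prefix
  G='011' vs H='10': no prefix
  G='011' vs E='11': no prefix
  H='10' vs F='00': no prefix
  H='10' vs B='010': no prefix
  H='10' vs G='011': no prefix
  H='10' vs E='11': no prefix
  E='11' vs F='00': no prefix
  E='11' vs B='010': no prefix
  E='11' vs G='011': no prefix
  E='11' vs H='10': no prefix
No violation found over all pairs.

YES -- this is a valid prefix code. No codeword is a prefix of any other codeword.


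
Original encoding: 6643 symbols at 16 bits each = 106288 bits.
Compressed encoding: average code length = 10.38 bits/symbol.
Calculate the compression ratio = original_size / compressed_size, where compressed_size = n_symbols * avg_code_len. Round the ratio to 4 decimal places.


original_size = n_symbols * orig_bits = 6643 * 16 = 106288 bits
compressed_size = n_symbols * avg_code_len = 6643 * 10.38 = 68954.34 bits
ratio = original_size / compressed_size = 106288 / 68954.34 = 1.5414

Compression ratio = 1.5414


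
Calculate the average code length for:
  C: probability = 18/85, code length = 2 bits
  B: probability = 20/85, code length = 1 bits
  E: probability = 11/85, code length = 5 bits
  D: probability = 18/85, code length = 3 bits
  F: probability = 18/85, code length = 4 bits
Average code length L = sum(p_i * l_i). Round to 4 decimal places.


Weighted contributions p_i * l_i:
  C: (18/85) * 2 = 36/85
  B: (20/85) * 1 = 20/85
  E: (11/85) * 5 = 55/85
  D: (18/85) * 3 = 54/85
  F: (18/85) * 4 = 72/85
Sum = (36 + 20 + 55 + 54 + 72)/85 = 237/85

L = 237/85 = 2.7882 bits/symbol


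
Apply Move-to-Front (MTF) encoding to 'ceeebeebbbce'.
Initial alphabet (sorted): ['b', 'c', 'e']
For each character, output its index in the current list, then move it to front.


MTF encoding:
'c': index 1 in ['b', 'c', 'e'] -> ['c', 'b', 'e']
'e': index 2 in ['c', 'b', 'e'] -> ['e', 'c', 'b']
'e': index 0 in ['e', 'c', 'b'] -> ['e', 'c', 'b']
'e': index 0 in ['e', 'c', 'b'] -> ['e', 'c', 'b']
'b': index 2 in ['e', 'c', 'b'] -> ['b', 'e', 'c']
'e': index 1 in ['b', 'e', 'c'] -> ['e', 'b', 'c']
'e': index 0 in ['e', 'b', 'c'] -> ['e', 'b', 'c']
'b': index 1 in ['e', 'b', 'c'] -> ['b', 'e', 'c']
'b': index 0 in ['b', 'e', 'c'] -> ['b', 'e', 'c']
'b': index 0 in ['b', 'e', 'c'] -> ['b', 'e', 'c']
'c': index 2 in ['b', 'e', 'c'] -> ['c', 'b', 'e']
'e': index 2 in ['c', 'b', 'e'] -> ['e', 'c', 'b']


Output: [1, 2, 0, 0, 2, 1, 0, 1, 0, 0, 2, 2]


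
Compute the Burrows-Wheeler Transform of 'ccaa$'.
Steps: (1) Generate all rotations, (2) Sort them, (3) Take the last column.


Rotations (sorted):
  0: $ccaa -> last char: a
  1: a$cca -> last char: a
  2: aa$cc -> last char: c
  3: caa$c -> last char: c
  4: ccaa$ -> last char: $


BWT = aacc$


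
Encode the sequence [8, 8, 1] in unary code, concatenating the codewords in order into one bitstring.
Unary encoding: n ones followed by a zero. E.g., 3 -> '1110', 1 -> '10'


Encode each number as n ones followed by a terminating 0:
  8 -> 111111110 (9 bits)
  8 -> 111111110 (9 bits)
  1 -> 10 (2 bits)
Total length = 9 + 9 + 2 = 20 bits.

Unary([8, 8, 1]) = 11111111011111111010 (20 bits)


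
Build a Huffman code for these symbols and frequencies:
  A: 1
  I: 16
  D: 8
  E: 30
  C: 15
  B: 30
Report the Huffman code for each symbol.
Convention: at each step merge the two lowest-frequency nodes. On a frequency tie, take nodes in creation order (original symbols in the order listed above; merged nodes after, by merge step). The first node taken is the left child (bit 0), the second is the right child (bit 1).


Huffman tree construction:
Step 1: Merge A(1) + D(8) = 9
Step 2: Merge (A+D)(9) + C(15) = 24
Step 3: Merge I(16) + ((A+D)+C)(24) = 40
Step 4: Merge E(30) + B(30) = 60
Step 5: Merge (I+((A+D)+C))(40) + (E+B)(60) = 100
Read each symbol's code off the tree from the root (left child = 0, right child = 1).

Codes:
  A: 0100 (length 4)
  I: 00 (length 2)
  D: 0101 (length 4)
  E: 10 (length 2)
  C: 011 (length 3)
  B: 11 (length 2)
Average code length: 233/100 = 2.3300 bits/symbol


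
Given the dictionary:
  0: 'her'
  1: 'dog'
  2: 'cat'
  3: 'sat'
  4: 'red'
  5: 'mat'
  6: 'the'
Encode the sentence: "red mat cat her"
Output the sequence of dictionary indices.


Look up each word in the dictionary:
  'red' -> 4
  'mat' -> 5
  'cat' -> 2
  'her' -> 0

Encoded: [4, 5, 2, 0]


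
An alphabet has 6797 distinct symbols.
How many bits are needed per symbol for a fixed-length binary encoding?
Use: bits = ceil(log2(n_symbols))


log2(6797) = 12.7307
Bracket: 2^12 = 4096 < 6797 <= 2^13 = 8192
So ceil(log2(6797)) = 13

bits = ceil(log2(6797)) = ceil(12.7307) = 13 bits


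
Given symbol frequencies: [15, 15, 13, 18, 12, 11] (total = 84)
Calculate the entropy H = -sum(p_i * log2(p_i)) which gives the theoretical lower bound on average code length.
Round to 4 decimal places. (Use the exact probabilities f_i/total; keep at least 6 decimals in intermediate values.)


Per-symbol terms -p_i * log2(p_i) with p_i = f_i/84:
  p = 15/84 = 0.178571: log2(p) = -2.485427, -p*log2(p) = 0.443826
  p = 15/84 = 0.178571: log2(p) = -2.485427, -p*log2(p) = 0.443826
  p = 13/84 = 0.154762: log2(p) = -2.691878, -p*log2(p) = 0.416600
  p = 18/84 = 0.214286: log2(p) = -2.222392, -p*log2(p) = 0.476227
  p = 12/84 = 0.142857: log2(p) = -2.807355, -p*log2(p) = 0.401051
  p = 11/84 = 0.130952: log2(p) = -2.932886, -p*log2(p) = 0.384068
H = 0.443826 + 0.443826 + 0.416600 + 0.476227 + 0.401051 + 0.384068 = 2.565598

H = 2.5656 bits/symbol


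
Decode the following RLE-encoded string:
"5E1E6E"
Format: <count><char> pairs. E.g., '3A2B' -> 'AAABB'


Expanding each <count><char> pair:
  5E -> 'EEEEE'
  1E -> 'E'
  6E -> 'EEEEEE'

Decoded = EEEEEEEEEEEE


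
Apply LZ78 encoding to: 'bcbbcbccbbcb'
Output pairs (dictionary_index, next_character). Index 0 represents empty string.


LZ78 encoding steps:
Dictionary: {0: ''}
Step 1: w='' (idx 0), next='b' -> output (0, 'b'), add 'b' as idx 1
Step 2: w='' (idx 0), next='c' -> output (0, 'c'), add 'c' as idx 2
Step 3: w='b' (idx 1), next='b' -> output (1, 'b'), add 'bb' as idx 3
Step 4: w='c' (idx 2), next='b' -> output (2, 'b'), add 'cb' as idx 4
Step 5: w='c' (idx 2), next='c' -> output (2, 'c'), add 'cc' as idx 5
Step 6: w='bb' (idx 3), next='c' -> output (3, 'c'), add 'bbc' as idx 6
Step 7: w='b' (idx 1), end of input -> output (1, '')


Encoded: [(0, 'b'), (0, 'c'), (1, 'b'), (2, 'b'), (2, 'c'), (3, 'c'), (1, '')]


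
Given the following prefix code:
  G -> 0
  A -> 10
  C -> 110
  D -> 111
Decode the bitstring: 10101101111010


Decoding step by step:
Bits 10 -> A
Bits 10 -> A
Bits 110 -> C
Bits 111 -> D
Bits 10 -> A
Bits 10 -> A


Decoded message: AACDAA


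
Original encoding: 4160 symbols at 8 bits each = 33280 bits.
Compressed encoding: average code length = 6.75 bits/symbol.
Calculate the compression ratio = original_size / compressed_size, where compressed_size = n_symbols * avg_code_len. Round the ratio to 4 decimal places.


original_size = n_symbols * orig_bits = 4160 * 8 = 33280 bits
compressed_size = n_symbols * avg_code_len = 4160 * 6.75 = 28080.0 bits
ratio = original_size / compressed_size = 33280 / 28080.0 = 1.1852

Compression ratio = 1.1852


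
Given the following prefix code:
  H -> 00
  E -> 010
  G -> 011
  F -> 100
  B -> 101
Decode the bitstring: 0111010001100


Decoding step by step:
Bits 011 -> G
Bits 101 -> B
Bits 00 -> H
Bits 011 -> G
Bits 00 -> H


Decoded message: GBHGH


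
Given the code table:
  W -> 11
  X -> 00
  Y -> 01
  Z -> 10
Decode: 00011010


Decoding:
00 -> X
01 -> Y
10 -> Z
10 -> Z


Result: XYZZ


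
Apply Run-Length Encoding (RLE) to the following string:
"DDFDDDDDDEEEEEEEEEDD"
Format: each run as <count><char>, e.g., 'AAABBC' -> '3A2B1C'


Scanning runs left to right:
  i=0: run of 'D' x 2 -> '2D'
  i=2: run of 'F' x 1 -> '1F'
  i=3: run of 'D' x 6 -> '6D'
  i=9: run of 'E' x 9 -> '9E'
  i=18: run of 'D' x 2 -> '2D'

RLE = 2D1F6D9E2D


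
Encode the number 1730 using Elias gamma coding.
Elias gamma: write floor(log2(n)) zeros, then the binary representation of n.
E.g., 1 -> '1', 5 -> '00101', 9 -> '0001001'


num_bits = floor(log2(1730)) + 1 = 11
leading_zeros = num_bits - 1 = 10
binary(1730) = 11011000010

Elias gamma(1730) = '0000000000' + '11011000010' = 000000000011011000010 (21 bits)


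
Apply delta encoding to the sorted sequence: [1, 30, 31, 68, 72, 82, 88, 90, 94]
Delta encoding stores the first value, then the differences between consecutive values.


First value: 1
Deltas:
  30 - 1 = 29
  31 - 30 = 1
  68 - 31 = 37
  72 - 68 = 4
  82 - 72 = 10
  88 - 82 = 6
  90 - 88 = 2
  94 - 90 = 4


Delta encoded: [1, 29, 1, 37, 4, 10, 6, 2, 4]


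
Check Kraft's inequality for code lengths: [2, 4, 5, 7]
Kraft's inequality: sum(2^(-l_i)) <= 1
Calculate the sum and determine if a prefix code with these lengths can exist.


Sum = 2^(-2) + 2^(-4) + 2^(-5) + 2^(-7)
    = 0.25 + 0.0625 + 0.03125 + 0.0078125
    = 45/128 = 0.3515625
Since 0.3515625 <= 1, Kraft's inequality IS satisfied.
A prefix code with these lengths CAN exist.

Kraft sum = 0.3515625. Satisfied.


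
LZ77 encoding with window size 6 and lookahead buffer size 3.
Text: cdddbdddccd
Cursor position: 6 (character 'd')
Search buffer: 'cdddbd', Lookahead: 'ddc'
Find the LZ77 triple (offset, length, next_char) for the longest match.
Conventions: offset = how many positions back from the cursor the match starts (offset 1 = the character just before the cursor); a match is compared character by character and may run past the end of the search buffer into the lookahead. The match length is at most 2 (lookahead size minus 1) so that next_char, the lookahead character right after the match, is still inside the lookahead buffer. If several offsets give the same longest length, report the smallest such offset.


Try each offset into the search buffer:
  offset=1 (pos 5, char 'd'): match length 2
  offset=2 (pos 4, char 'b'): match length 0
  offset=3 (pos 3, char 'd'): match length 1
  offset=4 (pos 2, char 'd'): match length 2
  offset=5 (pos 1, char 'd'): match length 2
  offset=6 (pos 0, char 'c'): match length 0
Longest match has length 2, found at offsets 1, 4, 5; take the smallest, offset 1.
next_char = character at position 6 + 2 = 8 -> 'c'

Best match: offset=1, length=2 (matching 'dd' starting at position 5)
LZ77 triple: (1, 2, 'c')


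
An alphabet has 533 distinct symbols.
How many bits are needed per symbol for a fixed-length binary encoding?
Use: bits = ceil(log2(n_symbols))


log2(533) = 9.058
Bracket: 2^9 = 512 < 533 <= 2^10 = 1024
So ceil(log2(533)) = 10

bits = ceil(log2(533)) = ceil(9.058) = 10 bits


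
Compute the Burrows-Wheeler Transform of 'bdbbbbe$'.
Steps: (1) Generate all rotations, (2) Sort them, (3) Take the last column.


Rotations (sorted):
  0: $bdbbbbe -> last char: e
  1: bbbbe$bd -> last char: d
  2: bbbe$bdb -> last char: b
  3: bbe$bdbb -> last char: b
  4: bdbbbbe$ -> last char: $
  5: be$bdbbb -> last char: b
  6: dbbbbe$b -> last char: b
  7: e$bdbbbb -> last char: b


BWT = edbb$bbb


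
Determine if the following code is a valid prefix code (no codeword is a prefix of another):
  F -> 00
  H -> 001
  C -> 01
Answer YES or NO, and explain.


Checking each pair (does one codeword prefix another?):
  F='00' vs H='001': prefix -- VIOLATION

NO -- this is NOT a valid prefix code. F (00) is a prefix of H (001).


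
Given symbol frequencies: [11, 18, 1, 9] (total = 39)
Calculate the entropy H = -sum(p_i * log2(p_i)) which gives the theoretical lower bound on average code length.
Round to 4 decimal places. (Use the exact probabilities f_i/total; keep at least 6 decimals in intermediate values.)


Per-symbol terms -p_i * log2(p_i) with p_i = f_i/39:
  p = 11/39 = 0.282051: log2(p) = -1.825971, -p*log2(p) = 0.515017
  p = 18/39 = 0.461538: log2(p) = -1.115477, -p*log2(p) = 0.514836
  p = 1/39 = 0.025641: log2(p) = -5.285402, -p*log2(p) = 0.135523
  p = 9/39 = 0.230769: log2(p) = -2.115477, -p*log2(p) = 0.488187
H = 0.515017 + 0.514836 + 0.135523 + 0.488187 = 1.653563

H = 1.6536 bits/symbol


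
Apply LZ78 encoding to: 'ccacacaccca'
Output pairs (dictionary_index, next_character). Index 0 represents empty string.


LZ78 encoding steps:
Dictionary: {0: ''}
Step 1: w='' (idx 0), next='c' -> output (0, 'c'), add 'c' as idx 1
Step 2: w='c' (idx 1), next='a' -> output (1, 'a'), add 'ca' as idx 2
Step 3: w='ca' (idx 2), next='c' -> output (2, 'c'), add 'cac' as idx 3
Step 4: w='' (idx 0), next='a' -> output (0, 'a'), add 'a' as idx 4
Step 5: w='c' (idx 1), next='c' -> output (1, 'c'), add 'cc' as idx 5
Step 6: w='ca' (idx 2), end of input -> output (2, '')


Encoded: [(0, 'c'), (1, 'a'), (2, 'c'), (0, 'a'), (1, 'c'), (2, '')]


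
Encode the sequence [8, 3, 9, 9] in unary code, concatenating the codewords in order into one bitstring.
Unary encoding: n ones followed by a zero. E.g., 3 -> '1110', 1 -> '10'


Encode each number as n ones followed by a terminating 0:
  8 -> 111111110 (9 bits)
  3 -> 1110 (4 bits)
  9 -> 1111111110 (10 bits)
  9 -> 1111111110 (10 bits)
Total length = 9 + 4 + 10 + 10 = 33 bits.

Unary([8, 3, 9, 9]) = 111111110111011111111101111111110 (33 bits)


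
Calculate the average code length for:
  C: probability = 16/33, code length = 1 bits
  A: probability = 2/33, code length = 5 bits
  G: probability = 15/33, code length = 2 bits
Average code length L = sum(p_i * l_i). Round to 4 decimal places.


Weighted contributions p_i * l_i:
  C: (16/33) * 1 = 16/33
  A: (2/33) * 5 = 10/33
  G: (15/33) * 2 = 30/33
Sum = (16 + 10 + 30)/33 = 56/33

L = 56/33 = 1.6970 bits/symbol


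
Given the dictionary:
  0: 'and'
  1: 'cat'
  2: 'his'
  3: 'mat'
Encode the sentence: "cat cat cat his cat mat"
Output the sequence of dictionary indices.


Look up each word in the dictionary:
  'cat' -> 1
  'cat' -> 1
  'cat' -> 1
  'his' -> 2
  'cat' -> 1
  'mat' -> 3

Encoded: [1, 1, 1, 2, 1, 3]


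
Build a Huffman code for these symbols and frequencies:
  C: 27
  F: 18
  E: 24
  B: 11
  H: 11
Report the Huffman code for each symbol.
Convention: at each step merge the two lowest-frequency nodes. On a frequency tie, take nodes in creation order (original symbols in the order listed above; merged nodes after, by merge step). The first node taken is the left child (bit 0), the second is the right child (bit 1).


Huffman tree construction:
Step 1: Merge B(11) + H(11) = 22
Step 2: Merge F(18) + (B+H)(22) = 40
Step 3: Merge E(24) + C(27) = 51
Step 4: Merge (F+(B+H))(40) + (E+C)(51) = 91
Read each symbol's code off the tree from the root (left child = 0, right child = 1).

Codes:
  C: 11 (length 2)
  F: 00 (length 2)
  E: 10 (length 2)
  B: 010 (length 3)
  H: 011 (length 3)
Average code length: 204/91 = 2.2418 bits/symbol


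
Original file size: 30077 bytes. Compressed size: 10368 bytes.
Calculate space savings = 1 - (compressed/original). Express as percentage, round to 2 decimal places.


ratio = compressed/original = 10368/30077 = 0.344715
savings = 1 - ratio = 1 - 0.344715 = 0.655285
as a percentage: 0.655285 * 100 = 65.53%

Space savings = 1 - 10368/30077 = 65.53%


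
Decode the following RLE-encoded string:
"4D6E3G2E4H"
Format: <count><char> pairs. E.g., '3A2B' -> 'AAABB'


Expanding each <count><char> pair:
  4D -> 'DDDD'
  6E -> 'EEEEEE'
  3G -> 'GGG'
  2E -> 'EE'
  4H -> 'HHHH'

Decoded = DDDDEEEEEEGGGEEHHHH


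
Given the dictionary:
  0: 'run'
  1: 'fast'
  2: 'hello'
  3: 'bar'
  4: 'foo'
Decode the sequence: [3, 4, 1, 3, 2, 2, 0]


Look up each index in the dictionary:
  3 -> 'bar'
  4 -> 'foo'
  1 -> 'fast'
  3 -> 'bar'
  2 -> 'hello'
  2 -> 'hello'
  0 -> 'run'

Decoded: "bar foo fast bar hello hello run"


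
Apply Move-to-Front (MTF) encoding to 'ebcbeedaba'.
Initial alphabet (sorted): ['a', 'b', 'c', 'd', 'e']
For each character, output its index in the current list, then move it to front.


MTF encoding:
'e': index 4 in ['a', 'b', 'c', 'd', 'e'] -> ['e', 'a', 'b', 'c', 'd']
'b': index 2 in ['e', 'a', 'b', 'c', 'd'] -> ['b', 'e', 'a', 'c', 'd']
'c': index 3 in ['b', 'e', 'a', 'c', 'd'] -> ['c', 'b', 'e', 'a', 'd']
'b': index 1 in ['c', 'b', 'e', 'a', 'd'] -> ['b', 'c', 'e', 'a', 'd']
'e': index 2 in ['b', 'c', 'e', 'a', 'd'] -> ['e', 'b', 'c', 'a', 'd']
'e': index 0 in ['e', 'b', 'c', 'a', 'd'] -> ['e', 'b', 'c', 'a', 'd']
'd': index 4 in ['e', 'b', 'c', 'a', 'd'] -> ['d', 'e', 'b', 'c', 'a']
'a': index 4 in ['d', 'e', 'b', 'c', 'a'] -> ['a', 'd', 'e', 'b', 'c']
'b': index 3 in ['a', 'd', 'e', 'b', 'c'] -> ['b', 'a', 'd', 'e', 'c']
'a': index 1 in ['b', 'a', 'd', 'e', 'c'] -> ['a', 'b', 'd', 'e', 'c']


Output: [4, 2, 3, 1, 2, 0, 4, 4, 3, 1]


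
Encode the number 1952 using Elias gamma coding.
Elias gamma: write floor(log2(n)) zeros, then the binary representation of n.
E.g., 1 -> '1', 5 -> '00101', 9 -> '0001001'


num_bits = floor(log2(1952)) + 1 = 11
leading_zeros = num_bits - 1 = 10
binary(1952) = 11110100000

Elias gamma(1952) = '0000000000' + '11110100000' = 000000000011110100000 (21 bits)


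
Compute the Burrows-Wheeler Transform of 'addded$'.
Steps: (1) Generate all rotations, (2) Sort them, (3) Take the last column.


Rotations (sorted):
  0: $addded -> last char: d
  1: addded$ -> last char: $
  2: d$addde -> last char: e
  3: ddded$a -> last char: a
  4: dded$ad -> last char: d
  5: ded$add -> last char: d
  6: ed$addd -> last char: d


BWT = d$eaddd


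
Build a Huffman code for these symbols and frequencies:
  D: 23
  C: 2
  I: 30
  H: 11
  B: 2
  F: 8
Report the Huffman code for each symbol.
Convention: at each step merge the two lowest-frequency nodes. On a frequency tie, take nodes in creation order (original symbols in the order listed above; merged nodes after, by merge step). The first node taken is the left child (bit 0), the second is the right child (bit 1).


Huffman tree construction:
Step 1: Merge C(2) + B(2) = 4
Step 2: Merge (C+B)(4) + F(8) = 12
Step 3: Merge H(11) + ((C+B)+F)(12) = 23
Step 4: Merge D(23) + (H+((C+B)+F))(23) = 46
Step 5: Merge I(30) + (D+(H+((C+B)+F)))(46) = 76
Read each symbol's code off the tree from the root (left child = 0, right child = 1).

Codes:
  D: 10 (length 2)
  C: 11100 (length 5)
  I: 0 (length 1)
  H: 110 (length 3)
  B: 11101 (length 5)
  F: 1111 (length 4)
Average code length: 161/76 = 2.1184 bits/symbol


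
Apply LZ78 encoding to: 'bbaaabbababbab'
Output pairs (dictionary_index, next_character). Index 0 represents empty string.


LZ78 encoding steps:
Dictionary: {0: ''}
Step 1: w='' (idx 0), next='b' -> output (0, 'b'), add 'b' as idx 1
Step 2: w='b' (idx 1), next='a' -> output (1, 'a'), add 'ba' as idx 2
Step 3: w='' (idx 0), next='a' -> output (0, 'a'), add 'a' as idx 3
Step 4: w='a' (idx 3), next='b' -> output (3, 'b'), add 'ab' as idx 4
Step 5: w='ba' (idx 2), next='b' -> output (2, 'b'), add 'bab' as idx 5
Step 6: w='ab' (idx 4), next='b' -> output (4, 'b'), add 'abb' as idx 6
Step 7: w='ab' (idx 4), end of input -> output (4, '')


Encoded: [(0, 'b'), (1, 'a'), (0, 'a'), (3, 'b'), (2, 'b'), (4, 'b'), (4, '')]


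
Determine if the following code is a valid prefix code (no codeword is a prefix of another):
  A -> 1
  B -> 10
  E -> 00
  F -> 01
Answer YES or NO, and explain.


Checking each pair (does one codeword prefix another?):
  A='1' vs B='10': prefix -- VIOLATION

NO -- this is NOT a valid prefix code. A (1) is a prefix of B (10).


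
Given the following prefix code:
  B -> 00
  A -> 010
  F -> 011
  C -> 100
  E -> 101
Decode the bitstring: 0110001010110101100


Decoding step by step:
Bits 011 -> F
Bits 00 -> B
Bits 010 -> A
Bits 101 -> E
Bits 101 -> E
Bits 011 -> F
Bits 00 -> B


Decoded message: FBAEEFB


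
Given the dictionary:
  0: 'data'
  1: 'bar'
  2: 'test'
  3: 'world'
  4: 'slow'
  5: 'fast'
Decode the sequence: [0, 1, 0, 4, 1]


Look up each index in the dictionary:
  0 -> 'data'
  1 -> 'bar'
  0 -> 'data'
  4 -> 'slow'
  1 -> 'bar'

Decoded: "data bar data slow bar"


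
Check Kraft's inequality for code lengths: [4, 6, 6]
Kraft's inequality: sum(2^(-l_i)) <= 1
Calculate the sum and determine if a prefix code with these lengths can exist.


Sum = 2^(-4) + 2^(-6) + 2^(-6)
    = 0.0625 + 0.015625 + 0.015625
    = 6/64 = 0.09375
Since 0.09375 <= 1, Kraft's inequality IS satisfied.
A prefix code with these lengths CAN exist.

Kraft sum = 0.09375. Satisfied.


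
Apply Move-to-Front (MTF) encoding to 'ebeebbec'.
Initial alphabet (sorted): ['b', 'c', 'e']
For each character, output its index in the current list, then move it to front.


MTF encoding:
'e': index 2 in ['b', 'c', 'e'] -> ['e', 'b', 'c']
'b': index 1 in ['e', 'b', 'c'] -> ['b', 'e', 'c']
'e': index 1 in ['b', 'e', 'c'] -> ['e', 'b', 'c']
'e': index 0 in ['e', 'b', 'c'] -> ['e', 'b', 'c']
'b': index 1 in ['e', 'b', 'c'] -> ['b', 'e', 'c']
'b': index 0 in ['b', 'e', 'c'] -> ['b', 'e', 'c']
'e': index 1 in ['b', 'e', 'c'] -> ['e', 'b', 'c']
'c': index 2 in ['e', 'b', 'c'] -> ['c', 'e', 'b']


Output: [2, 1, 1, 0, 1, 0, 1, 2]


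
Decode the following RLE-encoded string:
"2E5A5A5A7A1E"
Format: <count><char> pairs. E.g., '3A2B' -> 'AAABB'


Expanding each <count><char> pair:
  2E -> 'EE'
  5A -> 'AAAAA'
  5A -> 'AAAAA'
  5A -> 'AAAAA'
  7A -> 'AAAAAAA'
  1E -> 'E'

Decoded = EEAAAAAAAAAAAAAAAAAAAAAAE


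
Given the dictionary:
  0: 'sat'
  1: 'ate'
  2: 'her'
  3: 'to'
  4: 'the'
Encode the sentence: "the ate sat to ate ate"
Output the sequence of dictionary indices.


Look up each word in the dictionary:
  'the' -> 4
  'ate' -> 1
  'sat' -> 0
  'to' -> 3
  'ate' -> 1
  'ate' -> 1

Encoded: [4, 1, 0, 3, 1, 1]


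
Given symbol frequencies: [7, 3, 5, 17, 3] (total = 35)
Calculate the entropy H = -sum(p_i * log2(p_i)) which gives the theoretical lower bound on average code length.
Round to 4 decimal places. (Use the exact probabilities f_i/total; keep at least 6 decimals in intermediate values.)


Per-symbol terms -p_i * log2(p_i) with p_i = f_i/35:
  p = 7/35 = 0.200000: log2(p) = -2.321928, -p*log2(p) = 0.464386
  p = 3/35 = 0.085714: log2(p) = -3.544321, -p*log2(p) = 0.303799
  p = 5/35 = 0.142857: log2(p) = -2.807355, -p*log2(p) = 0.401051
  p = 17/35 = 0.485714: log2(p) = -1.041820, -p*log2(p) = 0.506027
  p = 3/35 = 0.085714: log2(p) = -3.544321, -p*log2(p) = 0.303799
H = 0.464386 + 0.303799 + 0.401051 + 0.506027 + 0.303799 = 1.979062

H = 1.9791 bits/symbol


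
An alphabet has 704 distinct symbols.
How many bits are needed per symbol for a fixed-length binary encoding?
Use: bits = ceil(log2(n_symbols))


log2(704) = 9.4594
Bracket: 2^9 = 512 < 704 <= 2^10 = 1024
So ceil(log2(704)) = 10

bits = ceil(log2(704)) = ceil(9.4594) = 10 bits


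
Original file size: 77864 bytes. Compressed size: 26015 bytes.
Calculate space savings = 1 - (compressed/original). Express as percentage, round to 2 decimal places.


ratio = compressed/original = 26015/77864 = 0.334108
savings = 1 - ratio = 1 - 0.334108 = 0.665892
as a percentage: 0.665892 * 100 = 66.59%

Space savings = 1 - 26015/77864 = 66.59%


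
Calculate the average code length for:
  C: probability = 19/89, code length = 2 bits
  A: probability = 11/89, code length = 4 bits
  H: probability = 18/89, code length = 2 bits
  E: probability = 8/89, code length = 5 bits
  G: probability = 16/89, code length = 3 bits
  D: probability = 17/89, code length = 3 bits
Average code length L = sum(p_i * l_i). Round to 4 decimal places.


Weighted contributions p_i * l_i:
  C: (19/89) * 2 = 38/89
  A: (11/89) * 4 = 44/89
  H: (18/89) * 2 = 36/89
  E: (8/89) * 5 = 40/89
  G: (16/89) * 3 = 48/89
  D: (17/89) * 3 = 51/89
Sum = (38 + 44 + 36 + 40 + 48 + 51)/89 = 257/89

L = 257/89 = 2.8876 bits/symbol


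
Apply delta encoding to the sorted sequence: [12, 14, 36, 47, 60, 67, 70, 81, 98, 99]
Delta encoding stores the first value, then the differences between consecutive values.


First value: 12
Deltas:
  14 - 12 = 2
  36 - 14 = 22
  47 - 36 = 11
  60 - 47 = 13
  67 - 60 = 7
  70 - 67 = 3
  81 - 70 = 11
  98 - 81 = 17
  99 - 98 = 1


Delta encoded: [12, 2, 22, 11, 13, 7, 3, 11, 17, 1]


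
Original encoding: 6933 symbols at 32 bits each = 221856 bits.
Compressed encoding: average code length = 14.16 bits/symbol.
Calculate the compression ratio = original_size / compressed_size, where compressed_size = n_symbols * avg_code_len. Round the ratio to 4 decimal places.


original_size = n_symbols * orig_bits = 6933 * 32 = 221856 bits
compressed_size = n_symbols * avg_code_len = 6933 * 14.16 = 98171.28 bits
ratio = original_size / compressed_size = 221856 / 98171.28 = 2.2599

Compression ratio = 2.2599


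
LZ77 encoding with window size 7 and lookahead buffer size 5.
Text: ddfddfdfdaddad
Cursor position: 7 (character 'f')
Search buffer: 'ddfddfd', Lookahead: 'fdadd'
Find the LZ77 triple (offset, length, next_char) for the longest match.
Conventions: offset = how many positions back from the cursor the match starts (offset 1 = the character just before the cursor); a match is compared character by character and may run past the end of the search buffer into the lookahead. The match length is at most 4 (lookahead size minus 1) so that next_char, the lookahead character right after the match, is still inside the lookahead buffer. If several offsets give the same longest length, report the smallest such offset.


Try each offset into the search buffer:
  offset=1 (pos 6, char 'd'): match length 0
  offset=2 (pos 5, char 'f'): match length 2
  offset=3 (pos 4, char 'd'): match length 0
  offset=4 (pos 3, char 'd'): match length 0
  offset=5 (pos 2, char 'f'): match length 2
  offset=6 (pos 1, char 'd'): match length 0
  offset=7 (pos 0, char 'd'): match length 0
Longest match has length 2, found at offsets 2, 5; take the smallest, offset 2.
next_char = character at position 7 + 2 = 9 -> 'a'

Best match: offset=2, length=2 (matching 'fd' starting at position 5)
LZ77 triple: (2, 2, 'a')


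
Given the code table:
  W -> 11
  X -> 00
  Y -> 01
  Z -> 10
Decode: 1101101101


Decoding:
11 -> W
01 -> Y
10 -> Z
11 -> W
01 -> Y


Result: WYZWY


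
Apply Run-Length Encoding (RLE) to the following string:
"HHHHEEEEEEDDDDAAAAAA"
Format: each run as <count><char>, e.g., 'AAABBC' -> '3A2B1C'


Scanning runs left to right:
  i=0: run of 'H' x 4 -> '4H'
  i=4: run of 'E' x 6 -> '6E'
  i=10: run of 'D' x 4 -> '4D'
  i=14: run of 'A' x 6 -> '6A'

RLE = 4H6E4D6A


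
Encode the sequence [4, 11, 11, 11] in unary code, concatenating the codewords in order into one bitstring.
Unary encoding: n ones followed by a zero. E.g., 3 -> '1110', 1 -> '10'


Encode each number as n ones followed by a terminating 0:
  4 -> 11110 (5 bits)
  11 -> 111111111110 (12 bits)
  11 -> 111111111110 (12 bits)
  11 -> 111111111110 (12 bits)
Total length = 5 + 12 + 12 + 12 = 41 bits.

Unary([4, 11, 11, 11]) = 11110111111111110111111111110111111111110 (41 bits)


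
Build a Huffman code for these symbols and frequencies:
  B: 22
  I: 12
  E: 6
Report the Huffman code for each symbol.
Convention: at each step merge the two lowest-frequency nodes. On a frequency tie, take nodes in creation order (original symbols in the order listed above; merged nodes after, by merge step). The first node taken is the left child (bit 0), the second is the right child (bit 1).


Huffman tree construction:
Step 1: Merge E(6) + I(12) = 18
Step 2: Merge (E+I)(18) + B(22) = 40
Read each symbol's code off the tree from the root (left child = 0, right child = 1).

Codes:
  B: 1 (length 1)
  I: 01 (length 2)
  E: 00 (length 2)
Average code length: 58/40 = 1.4500 bits/symbol


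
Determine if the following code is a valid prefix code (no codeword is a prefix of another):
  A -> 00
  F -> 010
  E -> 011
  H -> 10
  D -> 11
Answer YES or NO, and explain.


Checking each pair (does one codeword prefix another?):
  A='00' vs F='010': no prefix
  A='00' vs E='011': no prefix
  A='00' vs H='10': no prefix
  A='00' vs D='11': no prefix
  F='010' vs A='00': no prefix
  F='010' vs E='011': no prefix
  F='010' vs H='10': no prefix
  F='010' vs D='11': no prefix
  E='011' vs A='00': no prefix
  E='011' vs F='010': no prefix
  E='011' vs H='10': no prefix
  E='011' vs D='11': no prefix
  H='10' vs A='00': no prefix
  H='10' vs F='010': no prefix
  H='10' vs E='011': no prefix
  H='10' vs D='11': no prefix
  D='11' vs A='00': no prefix
  D='11' vs F='010': no prefix
  D='11' vs E='011': no prefix
  D='11' vs H='10': no prefix
No violation found over all pairs.

YES -- this is a valid prefix code. No codeword is a prefix of any other codeword.


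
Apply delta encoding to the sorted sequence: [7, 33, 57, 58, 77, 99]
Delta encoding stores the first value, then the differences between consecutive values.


First value: 7
Deltas:
  33 - 7 = 26
  57 - 33 = 24
  58 - 57 = 1
  77 - 58 = 19
  99 - 77 = 22


Delta encoded: [7, 26, 24, 1, 19, 22]


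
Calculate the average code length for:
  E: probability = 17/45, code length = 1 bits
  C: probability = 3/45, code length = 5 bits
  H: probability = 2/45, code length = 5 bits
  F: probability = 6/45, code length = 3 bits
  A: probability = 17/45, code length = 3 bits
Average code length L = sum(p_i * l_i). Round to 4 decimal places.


Weighted contributions p_i * l_i:
  E: (17/45) * 1 = 17/45
  C: (3/45) * 5 = 15/45
  H: (2/45) * 5 = 10/45
  F: (6/45) * 3 = 18/45
  A: (17/45) * 3 = 51/45
Sum = (17 + 15 + 10 + 18 + 51)/45 = 111/45

L = 111/45 = 2.4667 bits/symbol
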